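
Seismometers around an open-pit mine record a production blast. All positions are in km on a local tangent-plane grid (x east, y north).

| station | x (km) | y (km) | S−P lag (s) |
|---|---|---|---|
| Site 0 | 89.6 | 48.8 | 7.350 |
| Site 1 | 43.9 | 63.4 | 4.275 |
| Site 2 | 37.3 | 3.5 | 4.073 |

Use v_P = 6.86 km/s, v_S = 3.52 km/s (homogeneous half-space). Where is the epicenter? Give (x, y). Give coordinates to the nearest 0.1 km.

Distance from S−P lag: d = Δt · v_P v_S / (v_P − v_S) = Δt · (6.86·3.52)/(6.86−3.52) ≈ 7.2297·Δt.
So d_Site 0 = 53.14, d_Site 1 = 30.91, d_Site 2 = 29.45 km.
Circle about each station: (x − 89.6)² + (y − 48.8)² = 53.14²; (x − 43.9)² + (y − 63.4)² = 30.91²; (x − 37.3)² + (y − 3.5)² = 29.45².
Subtracting pairs of circle equations eliminates x²+y² and gives linear equations (the radical axes):
-91.4 x + 29.2 y = -2594.40
-104.6 x − 90.6 y = -7049.50
Solving the 2×2 system: x ≈ 38.9, y ≈ 32.9 km.
Check against Site 0 (with the unrounded x, y): √((x − 89.6)²+(y − 48.8)²) = 53.14 ≈ 53.14 km. ✓

x ≈ 38.9 km, y ≈ 32.9 km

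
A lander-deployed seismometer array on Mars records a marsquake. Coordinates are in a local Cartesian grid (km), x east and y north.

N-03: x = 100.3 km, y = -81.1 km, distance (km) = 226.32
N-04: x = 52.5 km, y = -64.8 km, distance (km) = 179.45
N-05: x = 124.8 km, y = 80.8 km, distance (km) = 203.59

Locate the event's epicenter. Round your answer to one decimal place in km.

Circle about each station: (x − 100.3)² + (y + 81.1)² = 226.32²; (x − 52.5)² + (y + 64.8)² = 179.45²; (x − 124.8)² + (y − 80.8)² = 203.59².
Subtracting the N-03 equation from the N-04 and N-05 equations removes the quadratic terms:
-95.6 x + 32.6 y = 9336.43
49.0 x + 323.8 y = 15238.23
Solving the 2×2 system: x ≈ -77.6, y ≈ 58.8 km.
Check against N-03 (with the unrounded x, y): √((x − 100.3)²+(y + 81.1)²) = 226.33 ≈ 226.32 km. ✓

x ≈ -77.6 km, y ≈ 58.8 km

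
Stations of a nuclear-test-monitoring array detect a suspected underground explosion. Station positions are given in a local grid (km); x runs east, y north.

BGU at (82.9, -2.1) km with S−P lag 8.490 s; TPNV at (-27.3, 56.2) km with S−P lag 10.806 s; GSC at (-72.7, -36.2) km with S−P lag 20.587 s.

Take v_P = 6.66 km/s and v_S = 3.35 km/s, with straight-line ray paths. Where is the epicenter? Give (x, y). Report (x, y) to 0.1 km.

Distance from S−P lag: d = Δt · v_P v_S / (v_P − v_S) = Δt · (6.66·3.35)/(6.66−3.35) ≈ 6.7405·Δt.
So d_BGU = 57.23, d_TPNV = 72.84, d_GSC = 138.77 km.
Circle about each station: (x − 82.9)² + (y + 2.1)² = 57.23²; (x + 27.3)² + (y − 56.2)² = 72.84²; (x + 72.7)² + (y + 36.2)² = 138.77².
Subtracting the BGU equation from the TPNV and GSC equations removes the quadratic terms:
-220.4 x + 116.6 y = -5003.48
-311.2 x − 68.2 y = -16262.93
Solving the 2×2 system: x ≈ 43.6, y ≈ 39.5 km.

43.6 km east, 39.5 km north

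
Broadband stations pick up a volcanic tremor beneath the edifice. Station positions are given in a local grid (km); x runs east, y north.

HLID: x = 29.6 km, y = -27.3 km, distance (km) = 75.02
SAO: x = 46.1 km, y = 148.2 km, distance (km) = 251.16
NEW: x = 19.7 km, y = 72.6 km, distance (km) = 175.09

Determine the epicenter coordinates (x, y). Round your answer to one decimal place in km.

x ≈ 27.9 km, y ≈ -102.3 km

Circle about each station: (x − 29.6)² + (y + 27.3)² = 75.02²; (x − 46.1)² + (y − 148.2)² = 251.16²; (x − 19.7)² + (y − 72.6)² = 175.09².
Subtracting pairs of circle equations eliminates x²+y² and gives linear equations (the radical axes):
33.0 x + 351.0 y = -34986.35
-19.8 x + 199.8 y = -20991.11
Solving the 2×2 system: x ≈ 27.9, y ≈ -102.3 km.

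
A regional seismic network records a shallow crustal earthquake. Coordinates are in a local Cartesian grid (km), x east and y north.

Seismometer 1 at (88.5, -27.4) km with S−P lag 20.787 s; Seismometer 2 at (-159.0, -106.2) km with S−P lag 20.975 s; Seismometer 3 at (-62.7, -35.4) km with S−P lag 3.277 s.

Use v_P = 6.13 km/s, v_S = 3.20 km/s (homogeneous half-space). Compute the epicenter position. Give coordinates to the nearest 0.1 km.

(-50.3, -17.3)

Distance from S−P lag: d = Δt · v_P v_S / (v_P − v_S) = Δt · (6.13·3.20)/(6.13−3.20) ≈ 6.6949·Δt.
So d_Seismometer 1 = 139.17, d_Seismometer 2 = 140.43, d_Seismometer 3 = 21.94 km.
Circle about each station: (x − 88.5)² + (y + 27.4)² = 139.17²; (x + 159.0)² + (y + 106.2)² = 140.43²; (x + 62.7)² + (y + 35.4)² = 21.94².
Subtracting the Seismometer 1 equation from the Seismometer 2 and Seismometer 3 equations removes the quadratic terms:
-495.0 x − 157.6 y = 27624.13
-302.4 x − 16.0 y = 15488.37
Solving the 2×2 system: x ≈ -50.3, y ≈ -17.3 km.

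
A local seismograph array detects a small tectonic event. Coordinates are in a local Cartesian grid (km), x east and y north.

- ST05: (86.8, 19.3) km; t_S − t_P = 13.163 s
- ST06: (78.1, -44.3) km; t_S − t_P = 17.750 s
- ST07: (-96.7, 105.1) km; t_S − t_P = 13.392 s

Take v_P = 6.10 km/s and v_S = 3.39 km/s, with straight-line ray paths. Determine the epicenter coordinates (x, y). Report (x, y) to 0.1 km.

Distance from S−P lag: d = Δt · v_P v_S / (v_P − v_S) = Δt · (6.10·3.39)/(6.10−3.39) ≈ 7.6306·Δt.
So d_ST05 = 100.44, d_ST06 = 135.44, d_ST07 = 102.19 km.
Circle about each station: (x − 86.8)² + (y − 19.3)² = 100.44²; (x − 78.1)² + (y + 44.3)² = 135.44²; (x + 96.7)² + (y − 105.1)² = 102.19².
Subtracting the ST05 equation from the ST06 and ST07 equations removes the quadratic terms:
-17.4 x − 127.2 y = -8100.43
-367.0 x + 171.6 y = 12135.57
Solving the 2×2 system: x ≈ -3.1, y ≈ 64.1 km.
Check against ST05 (with the unrounded x, y): √((x − 86.8)²+(y − 19.3)²) = 100.44 ≈ 100.44 km. ✓

-3.1 km east, 64.1 km north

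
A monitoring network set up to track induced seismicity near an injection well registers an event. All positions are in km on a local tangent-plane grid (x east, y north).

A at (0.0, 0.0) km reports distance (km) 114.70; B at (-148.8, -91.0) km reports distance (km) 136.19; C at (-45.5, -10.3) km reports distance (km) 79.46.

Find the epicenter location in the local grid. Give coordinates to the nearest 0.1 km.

Circle about each station: x² + y² = 114.70²; (x + 148.8)² + (y + 91.0)² = 136.19²; (x + 45.5)² + (y + 10.3)² = 79.46².
Subtracting the A equation from the B and C equations removes the quadratic terms:
-297.6 x − 182.0 y = 25030.81
-91.0 x − 20.6 y = 9018.54
Solving the 2×2 system: x ≈ -107.9, y ≈ 38.9 km.

x ≈ -107.9 km, y ≈ 38.9 km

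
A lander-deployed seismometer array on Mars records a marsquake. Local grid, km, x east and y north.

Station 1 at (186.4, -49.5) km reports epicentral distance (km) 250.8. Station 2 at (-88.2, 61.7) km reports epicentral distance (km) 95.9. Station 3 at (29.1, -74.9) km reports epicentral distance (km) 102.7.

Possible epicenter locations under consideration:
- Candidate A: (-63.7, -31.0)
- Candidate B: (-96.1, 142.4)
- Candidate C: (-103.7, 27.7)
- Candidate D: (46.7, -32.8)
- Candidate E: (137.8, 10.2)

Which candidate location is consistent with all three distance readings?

Candidate A

For each candidate, compare |candidate − station| to the reported distance:
Candidate A: residuals Station 1 0.0, Station 2 0.0, Station 3 0.0 → max 0.0 km
Candidate B: residuals Station 1 90.7, Station 2 14.8, Station 3 148.1 → max 148.1 km
Candidate C: residuals Station 1 49.4, Station 2 58.5, Station 3 65.1 → max 65.1 km
Candidate D: residuals Station 1 110.1, Station 2 68.8, Station 3 57.1 → max 110.1 km
Candidate E: residuals Station 1 173.8, Station 2 135.9, Station 3 35.3 → max 173.8 km
Only Candidate A has all residuals ≈ 0.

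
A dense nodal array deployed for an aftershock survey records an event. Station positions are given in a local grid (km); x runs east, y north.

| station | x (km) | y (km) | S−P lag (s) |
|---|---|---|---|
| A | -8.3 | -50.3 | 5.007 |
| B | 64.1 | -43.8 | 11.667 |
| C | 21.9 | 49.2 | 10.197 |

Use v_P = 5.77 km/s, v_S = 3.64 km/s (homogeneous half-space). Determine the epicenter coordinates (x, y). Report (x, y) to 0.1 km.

-48.9 km east, -22.2 km north

Distance from S−P lag: d = Δt · v_P v_S / (v_P − v_S) = Δt · (5.77·3.64)/(5.77−3.64) ≈ 9.8605·Δt.
So d_A = 49.37, d_B = 115.04, d_C = 100.55 km.
Circle about each station: (x + 8.3)² + (y + 50.3)² = 49.37²; (x − 64.1)² + (y + 43.8)² = 115.04²; (x − 21.9)² + (y − 49.2)² = 100.55².
Subtracting the A equation from the B and C equations removes the quadratic terms:
144.8 x + 13.0 y = -7368.53
60.4 x + 199.0 y = -7371.64
Solving the 2×2 system: x ≈ -48.9, y ≈ -22.2 km.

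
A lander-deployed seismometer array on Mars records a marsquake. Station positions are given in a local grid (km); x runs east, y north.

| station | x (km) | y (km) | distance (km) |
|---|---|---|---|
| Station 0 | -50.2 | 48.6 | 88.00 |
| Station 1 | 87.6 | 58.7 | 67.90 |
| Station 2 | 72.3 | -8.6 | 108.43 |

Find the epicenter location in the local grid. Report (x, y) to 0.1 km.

Circle about each station: (x + 50.2)² + (y − 48.6)² = 88.00²; (x − 87.6)² + (y − 58.7)² = 67.90²; (x − 72.3)² + (y + 8.6)² = 108.43².
Subtracting pairs of circle equations eliminates x²+y² and gives linear equations (the radical axes):
275.6 x + 20.2 y = 9371.04
245.0 x − 114.4 y = -3593.81
Solving the 2×2 system: x ≈ 27.4, y ≈ 90.1 km.

x ≈ 27.4 km, y ≈ 90.1 km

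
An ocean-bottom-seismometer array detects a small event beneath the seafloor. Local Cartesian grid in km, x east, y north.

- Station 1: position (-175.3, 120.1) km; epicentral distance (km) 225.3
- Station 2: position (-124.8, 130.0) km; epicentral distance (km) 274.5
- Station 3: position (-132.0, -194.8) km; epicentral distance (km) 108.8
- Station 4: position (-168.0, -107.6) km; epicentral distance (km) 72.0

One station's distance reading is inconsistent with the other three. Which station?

Solve using three stations at a time. Using Station 1, Station 3, Station 4 (subtract circle equations pairwise → linear system) gives (x, y) ≈ (-97.7, -91.5).
Distances from that point to each station vs reported:
  Station 1: calculated 225.3 vs reported 225.3 → residual 0.0 km
  Station 2: calculated 223.1 vs reported 274.5 → residual 51.4 km
  Station 3: calculated 108.9 vs reported 108.8 → residual 0.1 km
  Station 4: calculated 72.1 vs reported 72.0 → residual 0.1 km
Station 1, Station 3, Station 4 are mutually consistent (residuals ≈ 0); Station 2 is off by 51.4 km.

Station 2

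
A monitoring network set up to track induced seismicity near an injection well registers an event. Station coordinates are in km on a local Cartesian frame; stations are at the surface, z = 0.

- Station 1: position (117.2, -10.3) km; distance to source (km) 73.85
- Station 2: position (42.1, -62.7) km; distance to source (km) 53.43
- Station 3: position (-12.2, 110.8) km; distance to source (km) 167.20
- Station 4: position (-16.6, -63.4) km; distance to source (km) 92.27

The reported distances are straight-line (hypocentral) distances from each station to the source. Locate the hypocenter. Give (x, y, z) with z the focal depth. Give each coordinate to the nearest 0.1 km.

Each station gives a sphere (x−x_i)² + (y−y_i)² + z² = d_i² (stations at z=0).
Subtracting the Station 1 sphere from Station 2 and Station 3: z² cancels, leaving linear equations in x and y:
-150.2 x − 104.8 y = -5539.17
-258.8 x + 242.2 y = -23918.47
Solving: x ≈ 60.602, y ≈ -34.000 km (keep extra digits for the depth step; rounded: 60.6, -34.0).
Then from the Station 1 sphere: z² = 73.85² − (x − 117.2)² − (y + 10.3)² with x = 60.602, y = -34.000, so z ≈ 41.095 ≈ 41.1 km.
Check against Station 4 (with the unrounded solution): distance 92.27 ≈ 92.27 km. ✓

x ≈ 60.6 km, y ≈ -34.0 km, depth ≈ 41.1 km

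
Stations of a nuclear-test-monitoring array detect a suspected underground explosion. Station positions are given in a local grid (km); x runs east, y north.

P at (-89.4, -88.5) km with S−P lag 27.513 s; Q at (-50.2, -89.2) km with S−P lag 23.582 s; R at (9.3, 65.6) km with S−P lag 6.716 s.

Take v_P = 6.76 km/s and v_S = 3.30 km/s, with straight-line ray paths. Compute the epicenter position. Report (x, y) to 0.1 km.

38.9 km east, 34.0 km north

Distance from S−P lag: d = Δt · v_P v_S / (v_P − v_S) = Δt · (6.76·3.30)/(6.76−3.30) ≈ 6.4474·Δt.
So d_P = 177.39, d_Q = 152.04, d_R = 43.30 km.
Circle about each station: (x + 89.4)² + (y + 88.5)² = 177.39²; (x + 50.2)² + (y + 89.2)² = 152.04²; (x − 9.3)² + (y − 65.6)² = 43.30².
Subtracting the P equation from the Q and R equations removes the quadratic terms:
78.4 x − 1.4 y = 3003.12
197.4 x + 308.2 y = 18157.56
Solving the 2×2 system: x ≈ 38.9, y ≈ 34.0 km.
Check against P (with the unrounded x, y): √((x + 89.4)²+(y + 88.5)²) = 177.39 ≈ 177.39 km. ✓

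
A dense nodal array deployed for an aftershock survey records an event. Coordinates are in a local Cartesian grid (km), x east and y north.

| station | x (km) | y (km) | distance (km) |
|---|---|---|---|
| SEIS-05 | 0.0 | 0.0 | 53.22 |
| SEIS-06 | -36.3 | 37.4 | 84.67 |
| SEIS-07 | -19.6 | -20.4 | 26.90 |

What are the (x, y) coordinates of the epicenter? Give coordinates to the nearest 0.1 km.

Circle about each station: x² + y² = 53.22²; (x + 36.3)² + (y − 37.4)² = 84.67²; (x + 19.6)² + (y + 20.4)² = 26.90².
Subtracting pairs of circle equations eliminates x²+y² and gives linear equations (the radical axes):
-72.6 x + 74.8 y = -1620.19
-39.2 x − 40.8 y = 2909.08
Solving the 2×2 system: x ≈ -25.7, y ≈ -46.6 km.

-25.7 km east, -46.6 km north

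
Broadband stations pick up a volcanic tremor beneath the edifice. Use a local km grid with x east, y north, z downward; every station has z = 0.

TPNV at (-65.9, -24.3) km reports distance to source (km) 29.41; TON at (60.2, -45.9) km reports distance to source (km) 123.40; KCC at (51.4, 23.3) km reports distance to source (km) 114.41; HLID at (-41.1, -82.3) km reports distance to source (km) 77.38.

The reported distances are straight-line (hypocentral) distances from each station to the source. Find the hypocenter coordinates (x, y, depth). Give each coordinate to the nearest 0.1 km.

(-55.5, -10.0, 23.5)

Each station gives a sphere (x−x_i)² + (y−y_i)² + z² = d_i² (stations at z=0).
Subtracting the TPNV sphere from TON and KCC: z² cancels, leaving linear equations in x and y:
252.2 x − 43.2 y = -13565.06
234.6 x + 95.2 y = -13973.15
Solving: x ≈ -55.501, y ≈ -10.007 km (keep extra digits for the depth step; rounded: -55.5, -10.0).
Then from the TPNV sphere: z² = 29.41² − (x + 65.9)² − (y + 24.3)² with x = -55.501, y = -10.007, so z ≈ 23.506 ≈ 23.5 km.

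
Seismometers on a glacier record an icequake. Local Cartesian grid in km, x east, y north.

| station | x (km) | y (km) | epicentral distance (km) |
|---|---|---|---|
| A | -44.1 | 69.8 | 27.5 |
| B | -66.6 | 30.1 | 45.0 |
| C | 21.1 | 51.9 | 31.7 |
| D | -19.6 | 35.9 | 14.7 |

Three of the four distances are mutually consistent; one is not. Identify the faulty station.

Solve using three stations at a time. Using A, B, D (subtract circle equations pairwise → linear system) gives (x, y) ≈ (-25.9, 49.2).
Distances from that point to each station vs reported:
  A: calculated 27.5 vs reported 27.5 → residual 0.0 km
  B: calculated 45.0 vs reported 45.0 → residual 0.0 km
  C: calculated 47.0 vs reported 31.7 → residual 15.3 km
  D: calculated 14.7 vs reported 14.7 → residual 0.0 km
A, B, D are mutually consistent (residuals ≈ 0); C is off by 15.3 km.

C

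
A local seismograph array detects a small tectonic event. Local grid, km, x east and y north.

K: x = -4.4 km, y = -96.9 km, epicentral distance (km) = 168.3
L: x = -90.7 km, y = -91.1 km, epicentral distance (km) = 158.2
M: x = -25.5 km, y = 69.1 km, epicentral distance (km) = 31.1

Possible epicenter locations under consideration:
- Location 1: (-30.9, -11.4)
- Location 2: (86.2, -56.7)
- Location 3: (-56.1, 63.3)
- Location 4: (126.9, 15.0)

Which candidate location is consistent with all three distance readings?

Location 3

For each candidate, compare |candidate − station| to the reported distance:
Location 1: residuals K 78.8, L 58.6, M 49.6 → max 78.8 km
Location 2: residuals K 69.2, L 22.0, M 137.1 → max 137.1 km
Location 3: residuals K 0.0, L 0.0, M 0.0 → max 0.0 km
Location 4: residuals K 4.2, L 83.9, M 130.6 → max 130.6 km
Only Location 3 has all residuals ≈ 0.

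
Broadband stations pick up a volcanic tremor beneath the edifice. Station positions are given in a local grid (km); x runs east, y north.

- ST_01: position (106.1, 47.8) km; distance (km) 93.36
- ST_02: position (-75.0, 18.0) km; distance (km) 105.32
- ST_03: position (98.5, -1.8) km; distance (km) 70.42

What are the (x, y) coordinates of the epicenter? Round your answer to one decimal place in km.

Circle about each station: (x − 106.1)² + (y − 47.8)² = 93.36²; (x + 75.0)² + (y − 18.0)² = 105.32²; (x − 98.5)² + (y + 1.8)² = 70.42².
Subtracting pairs of circle equations eliminates x²+y² and gives linear equations (the radical axes):
-362.2 x − 59.6 y = -9969.26
-15.2 x − 99.2 y = -79.45
Solving the 2×2 system: x ≈ 28.1, y ≈ -3.5 km.
Check against ST_01 (with the unrounded x, y): √((x − 106.1)²+(y − 47.8)²) = 93.36 ≈ 93.36 km. ✓

(28.1, -3.5)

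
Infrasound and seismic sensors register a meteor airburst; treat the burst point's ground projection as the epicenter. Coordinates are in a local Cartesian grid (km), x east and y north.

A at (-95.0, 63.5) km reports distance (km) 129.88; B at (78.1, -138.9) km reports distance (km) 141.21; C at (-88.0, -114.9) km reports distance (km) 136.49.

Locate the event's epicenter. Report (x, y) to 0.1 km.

(7.0, -16.9)

Circle about each station: (x + 95.0)² + (y − 63.5)² = 129.88²; (x − 78.1)² + (y + 138.9)² = 141.21²; (x + 88.0)² + (y + 114.9)² = 136.49².
Subtracting pairs of circle equations eliminates x²+y² and gives linear equations (the radical axes):
346.2 x − 404.8 y = 9264.12
14.0 x − 356.8 y = 6128.05
Solving the 2×2 system: x ≈ 7.0, y ≈ -16.9 km.
Check against A (with the unrounded x, y): √((x + 95.0)²+(y − 63.5)²) = 129.88 ≈ 129.88 km. ✓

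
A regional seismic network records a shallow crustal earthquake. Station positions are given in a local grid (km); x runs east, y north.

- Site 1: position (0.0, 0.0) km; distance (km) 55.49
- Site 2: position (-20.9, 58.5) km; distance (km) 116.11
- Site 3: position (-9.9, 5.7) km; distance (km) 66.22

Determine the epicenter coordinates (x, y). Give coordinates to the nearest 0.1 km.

Circle about each station: x² + y² = 55.49²; (x + 20.9)² + (y − 58.5)² = 116.11²; (x + 9.9)² + (y − 5.7)² = 66.22².
Subtracting the Site 1 equation from the Site 2 and Site 3 equations removes the quadratic terms:
-41.8 x + 117.0 y = -6543.33
-19.8 x + 11.4 y = -1175.45
Solving the 2×2 system: x ≈ 34.2, y ≈ -43.7 km.
Check against Site 1 (with the unrounded x, y): √(x²+y²) = 55.50 ≈ 55.49 km. ✓

(34.2, -43.7)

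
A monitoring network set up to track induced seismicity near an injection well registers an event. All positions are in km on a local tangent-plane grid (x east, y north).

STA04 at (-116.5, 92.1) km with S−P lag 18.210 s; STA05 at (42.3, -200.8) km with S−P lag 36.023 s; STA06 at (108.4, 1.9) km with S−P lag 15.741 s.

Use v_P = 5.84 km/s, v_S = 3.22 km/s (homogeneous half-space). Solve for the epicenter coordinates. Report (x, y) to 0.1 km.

(9.0, 55.6)

Distance from S−P lag: d = Δt · v_P v_S / (v_P − v_S) = Δt · (5.84·3.22)/(5.84−3.22) ≈ 7.1774·Δt.
So d_STA04 = 130.70, d_STA05 = 258.55, d_STA06 = 112.98 km.
Circle about each station: (x + 116.5)² + (y − 92.1)² = 130.70²; (x − 42.3)² + (y + 200.8)² = 258.55²; (x − 108.4)² + (y − 1.9)² = 112.98².
Subtracting pairs of circle equations eliminates x²+y² and gives linear equations (the radical axes):
317.6 x − 585.8 y = -29710.34
449.8 x − 180.4 y = -5982.48
Solving the 2×2 system: x ≈ 9.0, y ≈ 55.6 km.
Check against STA04 (with the unrounded x, y): √((x + 116.5)²+(y − 92.1)²) = 130.70 ≈ 130.70 km. ✓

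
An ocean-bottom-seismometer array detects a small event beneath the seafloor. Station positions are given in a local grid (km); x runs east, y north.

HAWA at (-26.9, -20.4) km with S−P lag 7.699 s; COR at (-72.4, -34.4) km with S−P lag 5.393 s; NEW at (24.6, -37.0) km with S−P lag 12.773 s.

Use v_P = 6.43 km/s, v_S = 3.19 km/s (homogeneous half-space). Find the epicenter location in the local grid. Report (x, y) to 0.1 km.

x ≈ -52.3 km, y ≈ -62.0 km

Distance from S−P lag: d = Δt · v_P v_S / (v_P − v_S) = Δt · (6.43·3.19)/(6.43−3.19) ≈ 6.3308·Δt.
So d_HAWA = 48.74, d_COR = 34.14, d_NEW = 80.86 km.
Circle about each station: (x + 26.9)² + (y + 20.4)² = 48.74²; (x + 72.4)² + (y + 34.4)² = 34.14²; (x − 24.6)² + (y + 37.0)² = 80.86².
Subtracting the HAWA equation from the COR and NEW equations removes the quadratic terms:
-91.0 x − 28.0 y = 6495.40
103.0 x − 33.2 y = -3328.36
Solving the 2×2 system: x ≈ -52.3, y ≈ -62.0 km.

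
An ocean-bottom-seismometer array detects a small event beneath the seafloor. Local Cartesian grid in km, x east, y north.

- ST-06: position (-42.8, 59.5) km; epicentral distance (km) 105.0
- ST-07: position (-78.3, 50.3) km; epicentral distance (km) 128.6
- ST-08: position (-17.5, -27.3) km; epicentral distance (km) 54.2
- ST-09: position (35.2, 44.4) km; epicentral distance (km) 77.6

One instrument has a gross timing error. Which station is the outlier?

ST-09

Solve using three stations at a time. Using ST-06, ST-07, ST-08 (subtract circle equations pairwise → linear system) gives (x, y) ≈ (34.4, -11.7).
Distances from that point to each station vs reported:
  ST-06: calculated 105.0 vs reported 105.0 → residual 0.0 km
  ST-07: calculated 128.6 vs reported 128.6 → residual 0.0 km
  ST-08: calculated 54.2 vs reported 54.2 → residual 0.0 km
  ST-09: calculated 56.1 vs reported 77.6 → residual 21.5 km
ST-06, ST-07, ST-08 are mutually consistent (residuals ≈ 0); ST-09 is off by 21.5 km.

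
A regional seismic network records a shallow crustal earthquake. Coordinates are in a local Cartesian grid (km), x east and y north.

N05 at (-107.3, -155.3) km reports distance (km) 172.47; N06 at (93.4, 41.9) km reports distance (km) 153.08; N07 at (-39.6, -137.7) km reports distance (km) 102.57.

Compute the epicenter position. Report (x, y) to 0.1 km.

58.3 km east, -107.1 km north

Circle about each station: (x + 107.3)² + (y + 155.3)² = 172.47²; (x − 93.4)² + (y − 41.9)² = 153.08²; (x + 39.6)² + (y + 137.7)² = 102.57².
Subtracting the N05 equation from the N06 and N07 equations removes the quadratic terms:
401.4 x + 394.4 y = -18839.80
135.4 x + 35.2 y = 4123.37
Solving the 2×2 system: x ≈ 58.3, y ≈ -107.1 km.
Check against N05 (with the unrounded x, y): √((x + 107.3)²+(y + 155.3)²) = 172.47 ≈ 172.47 km. ✓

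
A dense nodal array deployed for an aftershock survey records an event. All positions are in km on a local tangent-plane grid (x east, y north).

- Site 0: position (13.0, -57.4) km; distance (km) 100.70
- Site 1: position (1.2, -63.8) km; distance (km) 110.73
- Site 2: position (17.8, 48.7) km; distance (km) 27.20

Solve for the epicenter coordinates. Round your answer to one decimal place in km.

Circle about each station: (x − 13.0)² + (y + 57.4)² = 100.70²; (x − 1.2)² + (y + 63.8)² = 110.73²; (x − 17.8)² + (y − 48.7)² = 27.20².
Subtracting pairs of circle equations eliminates x²+y² and gives linear equations (the radical axes):
-23.6 x − 12.8 y = -1512.52
9.6 x + 212.2 y = 8625.42
Solving the 2×2 system: x ≈ 43.1, y ≈ 38.7 km.
Check against Site 0 (with the unrounded x, y): √((x − 13.0)²+(y + 57.4)²) = 100.70 ≈ 100.70 km. ✓

43.1 km east, 38.7 km north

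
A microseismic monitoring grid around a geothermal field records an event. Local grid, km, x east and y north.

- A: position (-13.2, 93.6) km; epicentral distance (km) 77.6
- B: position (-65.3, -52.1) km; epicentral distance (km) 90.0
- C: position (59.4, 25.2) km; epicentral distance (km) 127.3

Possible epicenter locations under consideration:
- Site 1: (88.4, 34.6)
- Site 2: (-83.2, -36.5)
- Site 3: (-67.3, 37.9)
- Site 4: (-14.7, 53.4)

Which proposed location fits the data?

For each candidate, compare |candidate − station| to the reported distance:
Site 1: residuals A 39.9, B 86.5, C 96.8 → max 96.8 km
Site 2: residuals A 70.1, B 66.3, C 28.1 → max 70.1 km
Site 3: residuals A 0.0, B 0.0, C 0.0 → max 0.0 km
Site 4: residuals A 37.4, B 27.0, C 48.0 → max 48.0 km
Only Site 3 has all residuals ≈ 0.

Site 3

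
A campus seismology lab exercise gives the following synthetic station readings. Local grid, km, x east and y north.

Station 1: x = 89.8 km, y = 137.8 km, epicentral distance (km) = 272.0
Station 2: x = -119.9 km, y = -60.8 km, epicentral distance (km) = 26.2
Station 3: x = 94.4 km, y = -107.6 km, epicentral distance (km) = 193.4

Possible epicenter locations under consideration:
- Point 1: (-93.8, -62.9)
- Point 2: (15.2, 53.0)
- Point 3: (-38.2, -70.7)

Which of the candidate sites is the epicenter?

For each candidate, compare |candidate − station| to the reported distance:
Point 1: residuals Station 1 0.0, Station 2 0.0, Station 3 0.0 → max 0.0 km
Point 2: residuals Station 1 159.1, Station 2 150.4, Station 3 14.3 → max 159.1 km
Point 3: residuals Station 1 27.3, Station 2 56.1, Station 3 55.8 → max 56.1 km
Only Point 1 has all residuals ≈ 0.

Point 1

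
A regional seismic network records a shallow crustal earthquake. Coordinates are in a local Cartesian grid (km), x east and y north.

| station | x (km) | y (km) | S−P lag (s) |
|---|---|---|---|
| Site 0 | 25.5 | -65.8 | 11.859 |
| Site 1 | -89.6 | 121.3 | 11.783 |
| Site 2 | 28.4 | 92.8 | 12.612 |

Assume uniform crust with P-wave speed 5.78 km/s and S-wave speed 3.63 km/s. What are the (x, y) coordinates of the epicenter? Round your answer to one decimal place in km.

Distance from S−P lag: d = Δt · v_P v_S / (v_P − v_S) = Δt · (5.78·3.63)/(5.78−3.63) ≈ 9.7588·Δt.
So d_Site 0 = 115.73, d_Site 1 = 114.99, d_Site 2 = 123.08 km.
Circle about each station: (x − 25.5)² + (y + 65.8)² = 115.73²; (x + 89.6)² + (y − 121.3)² = 114.99²; (x − 28.4)² + (y − 92.8)² = 123.08².
Subtracting pairs of circle equations eliminates x²+y² and gives linear equations (the radical axes):
-230.2 x + 374.2 y = 17932.69
5.8 x + 317.2 y = 2683.26
Solving the 2×2 system: x ≈ -62.3, y ≈ 9.6 km.
Check against Site 0 (with the unrounded x, y): √((x − 25.5)²+(y + 65.8)²) = 115.73 ≈ 115.73 km. ✓

(-62.3, 9.6)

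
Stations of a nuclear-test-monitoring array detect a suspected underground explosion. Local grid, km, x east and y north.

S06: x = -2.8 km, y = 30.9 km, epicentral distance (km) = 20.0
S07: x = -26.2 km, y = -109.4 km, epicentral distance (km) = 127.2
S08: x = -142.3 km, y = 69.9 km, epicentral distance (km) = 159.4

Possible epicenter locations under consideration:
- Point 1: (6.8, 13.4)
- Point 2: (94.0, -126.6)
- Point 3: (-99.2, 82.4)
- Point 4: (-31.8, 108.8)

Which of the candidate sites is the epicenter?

Point 1

For each candidate, compare |candidate − station| to the reported distance:
Point 1: residuals S06 0.0, S07 0.0, S08 0.0 → max 0.0 km
Point 2: residuals S06 164.9, S07 5.8, S08 147.9 → max 164.9 km
Point 3: residuals S06 89.3, S07 78.0, S08 114.5 → max 114.5 km
Point 4: residuals S06 63.1, S07 91.1, S08 42.3 → max 91.1 km
Only Point 1 has all residuals ≈ 0.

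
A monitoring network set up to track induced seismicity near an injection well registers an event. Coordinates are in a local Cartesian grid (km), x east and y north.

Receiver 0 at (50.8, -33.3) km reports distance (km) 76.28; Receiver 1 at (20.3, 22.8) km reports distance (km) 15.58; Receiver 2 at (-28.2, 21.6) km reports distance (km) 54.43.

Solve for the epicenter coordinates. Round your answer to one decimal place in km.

x ≈ 23.7 km, y ≈ 38.0 km

Circle about each station: (x − 50.8)² + (y + 33.3)² = 76.28²; (x − 20.3)² + (y − 22.8)² = 15.58²; (x + 28.2)² + (y − 21.6)² = 54.43².
Subtracting the Receiver 0 equation from the Receiver 1 and Receiver 2 equations removes the quadratic terms:
-61.0 x + 112.2 y = 2818.30
-158.0 x + 109.8 y = 428.28
Solving the 2×2 system: x ≈ 23.7, y ≈ 38.0 km.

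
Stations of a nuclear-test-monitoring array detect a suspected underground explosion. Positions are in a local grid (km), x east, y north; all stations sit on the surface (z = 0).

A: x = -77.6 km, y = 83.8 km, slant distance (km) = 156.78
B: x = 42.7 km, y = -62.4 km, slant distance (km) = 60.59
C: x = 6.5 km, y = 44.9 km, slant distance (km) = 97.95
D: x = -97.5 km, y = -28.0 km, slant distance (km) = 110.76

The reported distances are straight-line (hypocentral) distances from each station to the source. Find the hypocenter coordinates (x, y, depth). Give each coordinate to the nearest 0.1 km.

(3.7, -43.4, 42.3)

Each station gives a sphere (x−x_i)² + (y−y_i)² + z² = d_i² (stations at z=0).
Subtracting the A sphere from B and C: z² cancels, leaving linear equations in x and y:
240.6 x − 292.4 y = 13581.67
168.2 x − 77.8 y = 3999.83
Solving: x ≈ 3.706, y ≈ -43.399 km (keep extra digits for the depth step; rounded: 3.7, -43.4).
Then from the A sphere: z² = 156.78² − (x + 77.6)² − (y − 83.8)² with x = 3.706, y = -43.399, so z ≈ 42.305 ≈ 42.3 km.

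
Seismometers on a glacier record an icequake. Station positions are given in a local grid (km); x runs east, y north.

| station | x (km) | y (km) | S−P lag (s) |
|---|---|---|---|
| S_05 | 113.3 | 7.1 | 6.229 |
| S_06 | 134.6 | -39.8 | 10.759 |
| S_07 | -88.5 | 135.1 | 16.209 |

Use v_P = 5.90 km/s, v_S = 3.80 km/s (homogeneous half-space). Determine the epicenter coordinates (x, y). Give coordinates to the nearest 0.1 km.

Distance from S−P lag: d = Δt · v_P v_S / (v_P − v_S) = Δt · (5.90·3.80)/(5.90−3.80) ≈ 10.6762·Δt.
So d_S_05 = 66.50, d_S_06 = 114.87, d_S_07 = 173.05 km.
Circle about each station: (x − 113.3)² + (y − 7.1)² = 66.50²; (x − 134.6)² + (y + 39.8)² = 114.87²; (x + 88.5)² + (y − 135.1)² = 173.05².
Subtracting pairs of circle equations eliminates x²+y² and gives linear equations (the radical axes):
42.6 x − 93.8 y = -1958.97
-403.6 x + 256.0 y = -12327.09
Solving the 2×2 system: x ≈ 61.5, y ≈ 48.8 km.

x ≈ 61.5 km, y ≈ 48.8 km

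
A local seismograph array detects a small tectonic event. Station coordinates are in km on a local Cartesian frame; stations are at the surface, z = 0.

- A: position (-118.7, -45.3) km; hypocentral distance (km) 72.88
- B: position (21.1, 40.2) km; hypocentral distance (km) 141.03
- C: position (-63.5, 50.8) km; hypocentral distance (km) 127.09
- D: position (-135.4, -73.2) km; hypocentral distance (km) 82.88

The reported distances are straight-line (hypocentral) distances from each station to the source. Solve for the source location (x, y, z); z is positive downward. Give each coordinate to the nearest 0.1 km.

Each station gives a sphere (x−x_i)² + (y−y_i)² + z² = d_i² (stations at z=0).
Subtracting the A sphere from B and C: z² cancels, leaving linear equations in x and y:
279.6 x + 171.0 y = -28658.50
110.4 x + 192.2 y = -20369.26
Solving: x ≈ -58.089, y ≈ -72.613 km (keep extra digits for the depth step; rounded: -58.1, -72.6).
Then from the A sphere: z² = 72.88² − (x + 118.7)² − (y + 45.3)² with x = -58.089, y = -72.613, so z ≈ 29.863 ≈ 29.9 km.

x ≈ -58.1 km, y ≈ -72.6 km, depth ≈ 29.9 km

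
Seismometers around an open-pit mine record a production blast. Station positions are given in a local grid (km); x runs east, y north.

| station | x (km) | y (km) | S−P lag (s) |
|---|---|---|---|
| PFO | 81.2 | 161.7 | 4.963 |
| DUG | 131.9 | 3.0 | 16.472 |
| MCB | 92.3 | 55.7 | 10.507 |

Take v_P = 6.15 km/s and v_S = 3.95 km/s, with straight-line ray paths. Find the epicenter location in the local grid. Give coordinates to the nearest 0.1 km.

Distance from S−P lag: d = Δt · v_P v_S / (v_P − v_S) = Δt · (6.15·3.95)/(6.15−3.95) ≈ 11.0420·Δt.
So d_PFO = 54.80, d_DUG = 181.88, d_MCB = 116.02 km.
Circle about each station: (x − 81.2)² + (y − 161.7)² = 54.80²; (x − 131.9)² + (y − 3.0)² = 181.88²; (x − 92.3)² + (y − 55.7)² = 116.02².
Subtracting pairs of circle equations eliminates x²+y² and gives linear equations (the radical axes):
101.4 x − 317.4 y = -45411.01
22.2 x − 212.0 y = -31576.15
Solving the 2×2 system: x ≈ 27.3, y ≈ 151.8 km.
Check against PFO (with the unrounded x, y): √((x − 81.2)²+(y − 161.7)²) = 54.76 ≈ 54.80 km. ✓

(27.3, 151.8)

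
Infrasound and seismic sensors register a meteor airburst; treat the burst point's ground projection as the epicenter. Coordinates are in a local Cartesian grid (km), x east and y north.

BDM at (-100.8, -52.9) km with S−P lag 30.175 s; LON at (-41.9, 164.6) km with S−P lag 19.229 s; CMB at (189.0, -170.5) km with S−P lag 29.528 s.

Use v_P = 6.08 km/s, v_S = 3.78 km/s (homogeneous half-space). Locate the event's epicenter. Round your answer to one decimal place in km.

Distance from S−P lag: d = Δt · v_P v_S / (v_P − v_S) = Δt · (6.08·3.78)/(6.08−3.78) ≈ 9.9923·Δt.
So d_BDM = 301.52, d_LON = 192.14, d_CMB = 295.05 km.
Circle about each station: (x + 100.8)² + (y + 52.9)² = 301.52²; (x + 41.9)² + (y − 164.6)² = 192.14²; (x − 189.0)² + (y + 170.5)² = 295.05².
Subtracting the BDM equation from the LON and CMB equations removes the quadratic terms:
117.8 x + 435.0 y = 69886.25
579.6 x − 235.2 y = 55692.01
Solving the 2×2 system: x ≈ 145.3, y ≈ 121.3 km.

x ≈ 145.3 km, y ≈ 121.3 km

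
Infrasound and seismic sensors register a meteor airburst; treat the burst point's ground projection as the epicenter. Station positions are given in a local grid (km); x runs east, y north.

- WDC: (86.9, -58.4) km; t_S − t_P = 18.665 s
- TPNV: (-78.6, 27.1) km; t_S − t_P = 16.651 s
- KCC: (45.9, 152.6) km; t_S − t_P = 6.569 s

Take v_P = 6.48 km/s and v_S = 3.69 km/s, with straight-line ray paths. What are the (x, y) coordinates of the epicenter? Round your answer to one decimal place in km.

Distance from S−P lag: d = Δt · v_P v_S / (v_P − v_S) = Δt · (6.48·3.69)/(6.48−3.69) ≈ 8.5703·Δt.
So d_WDC = 159.97, d_TPNV = 142.70, d_KCC = 56.30 km.
Circle about each station: (x − 86.9)² + (y + 58.4)² = 159.97²; (x + 78.6)² + (y − 27.1)² = 142.70²; (x − 45.9)² + (y − 152.6)² = 56.30².
Subtracting the WDC equation from the TPNV and KCC equations removes the quadratic terms:
-331.0 x + 171.0 y = 1177.31
-82.0 x + 422.0 y = 36852.11
Solving the 2×2 system: x ≈ 46.2, y ≈ 96.3 km.
Check against WDC (with the unrounded x, y): √((x − 86.9)²+(y + 58.4)²) = 159.97 ≈ 159.97 km. ✓

x ≈ 46.2 km, y ≈ 96.3 km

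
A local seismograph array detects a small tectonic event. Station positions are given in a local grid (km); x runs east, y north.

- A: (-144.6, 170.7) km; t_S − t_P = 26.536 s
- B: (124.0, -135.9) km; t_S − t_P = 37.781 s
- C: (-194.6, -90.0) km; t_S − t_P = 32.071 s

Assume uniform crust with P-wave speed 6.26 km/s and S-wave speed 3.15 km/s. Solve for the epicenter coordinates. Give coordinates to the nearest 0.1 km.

-38.4 km east, 40.2 km north

Distance from S−P lag: d = Δt · v_P v_S / (v_P − v_S) = Δt · (6.26·3.15)/(6.26−3.15) ≈ 6.3405·Δt.
So d_A = 168.25, d_B = 239.55, d_C = 203.35 km.
Circle about each station: (x + 144.6)² + (y − 170.7)² = 168.25²; (x − 124.0)² + (y + 135.9)² = 239.55²; (x + 194.6)² + (y + 90.0)² = 203.35².
Subtracting the A equation from the B and C equations removes the quadratic terms:
537.2 x − 613.2 y = -45278.98
-100.0 x − 521.4 y = -17121.65
Solving the 2×2 system: x ≈ -38.4, y ≈ 40.2 km.
Check against A (with the unrounded x, y): √((x + 144.6)²+(y − 170.7)²) = 168.25 ≈ 168.25 km. ✓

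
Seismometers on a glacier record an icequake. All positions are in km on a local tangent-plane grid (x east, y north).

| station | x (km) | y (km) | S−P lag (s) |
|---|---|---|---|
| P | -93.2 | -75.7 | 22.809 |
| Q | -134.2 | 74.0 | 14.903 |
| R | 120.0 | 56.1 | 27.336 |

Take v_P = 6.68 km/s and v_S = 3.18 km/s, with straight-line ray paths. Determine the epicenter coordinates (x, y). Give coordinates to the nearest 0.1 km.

-45.9 km east, 54.4 km north

Distance from S−P lag: d = Δt · v_P v_S / (v_P − v_S) = Δt · (6.68·3.18)/(6.68−3.18) ≈ 6.0693·Δt.
So d_P = 138.43, d_Q = 90.45, d_R = 165.91 km.
Circle about each station: (x + 93.2)² + (y + 75.7)² = 138.43²; (x + 134.2)² + (y − 74.0)² = 90.45²; (x − 120.0)² + (y − 56.1)² = 165.91².
Subtracting pairs of circle equations eliminates x²+y² and gives linear equations (the radical axes):
-82.0 x + 299.4 y = 20050.57
426.4 x + 263.6 y = -5232.78
Solving the 2×2 system: x ≈ -45.9, y ≈ 54.4 km.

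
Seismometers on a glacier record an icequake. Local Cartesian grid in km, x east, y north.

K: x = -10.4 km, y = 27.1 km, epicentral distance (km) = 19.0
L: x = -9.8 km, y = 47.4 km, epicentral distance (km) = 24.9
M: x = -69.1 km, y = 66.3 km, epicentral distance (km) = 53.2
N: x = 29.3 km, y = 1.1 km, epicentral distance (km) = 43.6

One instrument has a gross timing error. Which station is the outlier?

N

Solve using three stations at a time. Using K, L, M (subtract circle equations pairwise → linear system) gives (x, y) ≈ (-28.9, 31.4).
Distances from that point to each station vs reported:
  K: calculated 19.0 vs reported 19.0 → residual 0.0 km
  L: calculated 24.9 vs reported 24.9 → residual 0.0 km
  M: calculated 53.2 vs reported 53.2 → residual 0.0 km
  N: calculated 65.6 vs reported 43.6 → residual 22.0 km
K, L, M are mutually consistent (residuals ≈ 0); N is off by 22.0 km.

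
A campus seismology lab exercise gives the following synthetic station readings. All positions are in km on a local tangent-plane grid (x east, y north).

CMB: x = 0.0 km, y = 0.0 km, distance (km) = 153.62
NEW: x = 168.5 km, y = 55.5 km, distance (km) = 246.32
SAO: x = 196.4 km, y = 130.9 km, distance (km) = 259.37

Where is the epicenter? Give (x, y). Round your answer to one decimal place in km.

Circle about each station: x² + y² = 153.62²; (x − 168.5)² + (y − 55.5)² = 246.32²; (x − 196.4)² + (y − 130.9)² = 259.37².
Subtracting the CMB equation from the NEW and SAO equations removes the quadratic terms:
337.0 x + 111.0 y = -5601.94
392.8 x + 261.8 y = 12034.08
Solving the 2×2 system: x ≈ -62.8, y ≈ 140.2 km.

x ≈ -62.8 km, y ≈ 140.2 km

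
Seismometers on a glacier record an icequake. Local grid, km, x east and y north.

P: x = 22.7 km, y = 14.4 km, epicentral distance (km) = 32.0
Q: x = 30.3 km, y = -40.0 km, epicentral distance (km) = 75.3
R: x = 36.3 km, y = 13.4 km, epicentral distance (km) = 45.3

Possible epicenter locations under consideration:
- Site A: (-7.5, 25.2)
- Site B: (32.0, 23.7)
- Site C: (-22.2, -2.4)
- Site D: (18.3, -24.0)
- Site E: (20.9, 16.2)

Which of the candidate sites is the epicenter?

For each candidate, compare |candidate − station| to the reported distance:
Site A: residuals P 0.1, Q 0.1, R 0.1 → max 0.1 km
Site B: residuals P 18.8, Q 11.6, R 34.1 → max 34.1 km
Site C: residuals P 15.9, Q 10.7, R 15.3 → max 15.9 km
Site D: residuals P 6.7, Q 55.3, R 3.8 → max 55.3 km
Site E: residuals P 29.5, Q 18.3, R 29.6 → max 29.6 km
Only Site A has all residuals ≈ 0.

Site A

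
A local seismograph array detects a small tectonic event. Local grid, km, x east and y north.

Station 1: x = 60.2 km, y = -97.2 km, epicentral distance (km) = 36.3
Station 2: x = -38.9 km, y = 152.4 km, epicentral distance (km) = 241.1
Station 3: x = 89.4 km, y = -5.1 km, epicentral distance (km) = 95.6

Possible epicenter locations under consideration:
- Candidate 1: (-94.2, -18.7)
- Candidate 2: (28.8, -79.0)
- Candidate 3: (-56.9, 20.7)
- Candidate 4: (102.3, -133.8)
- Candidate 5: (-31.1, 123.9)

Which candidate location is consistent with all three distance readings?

For each candidate, compare |candidate − station| to the reported distance:
Candidate 1: residuals Station 1 136.9, Station 2 61.3, Station 3 88.5 → max 136.9 km
Candidate 2: residuals Station 1 0.0, Station 2 0.0, Station 3 0.0 → max 0.0 km
Candidate 3: residuals Station 1 129.9, Station 2 108.2, Station 3 53.0 → max 129.9 km
Candidate 4: residuals Station 1 19.5, Station 2 78.0, Station 3 33.7 → max 78.0 km
Candidate 5: residuals Station 1 202.9, Station 2 211.6, Station 3 80.9 → max 211.6 km
Only Candidate 2 has all residuals ≈ 0.

Candidate 2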